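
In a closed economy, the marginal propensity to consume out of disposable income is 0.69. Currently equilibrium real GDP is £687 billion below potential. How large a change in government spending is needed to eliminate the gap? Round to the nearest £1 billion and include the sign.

+£213 billion

Spending multiplier = 1/(1 − MPC) = 1/(1 − 0.69) = 1/0.31 ≈ 3.226.
Need ΔY = +£687 billion, so ΔG = ΔY/k = (+£687 billion) × 0.31 ≈ +£213 billion.
The government should increase government spending by £213 billion.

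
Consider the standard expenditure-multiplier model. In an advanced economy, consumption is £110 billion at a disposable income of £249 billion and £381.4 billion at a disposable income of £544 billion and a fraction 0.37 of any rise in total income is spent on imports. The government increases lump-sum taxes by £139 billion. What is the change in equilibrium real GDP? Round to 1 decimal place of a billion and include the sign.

−£284.2 billion

MPC = ΔC/ΔYd = (381.4 − 110)/(544 − 249) = 271.4/295 = 0.92.
A lump-sum tax change of +£139 billion shifts disposable income by −£139 billion; first-round consumption changes by −c × ΔT = −0.92 × (+£139 billion) = −£127.88 billion.
Expenditure multiplier = 1/(1 − c + m) = 1/(1 − 0.92 + 0.37) = 1/0.45 ≈ 2.222.
The tax multiplier is −c × k ≈ −2.044, so ΔY = k × (−c·ΔT) = (−£127.88 billion) / 0.45 ≈ −£284.2 billion.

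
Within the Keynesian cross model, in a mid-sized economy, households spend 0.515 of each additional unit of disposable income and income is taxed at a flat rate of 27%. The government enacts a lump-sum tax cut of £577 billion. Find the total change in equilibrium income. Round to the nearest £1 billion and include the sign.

+£476 billion

A lump-sum tax change of −£577 billion shifts disposable income by +£577 billion; first-round consumption changes by −c × ΔT = −0.515 × (−£577 billion) = +£297.155 billion.
Expenditure multiplier = 1/(1 − c(1−t)) = 1/(1 − 0.515×0.73) = 1/0.62405 ≈ 1.602.
The tax multiplier is −c × k ≈ −0.825, so ΔY = k × (−c·ΔT) = (+£297.155 billion) / 0.62405 ≈ +£476 billion.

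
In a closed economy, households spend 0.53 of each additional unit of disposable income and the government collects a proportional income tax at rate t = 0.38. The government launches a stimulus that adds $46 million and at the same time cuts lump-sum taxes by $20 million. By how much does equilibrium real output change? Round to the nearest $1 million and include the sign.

+$84 million

Expenditure multiplier = 1/(1 − c(1−t)) = 1/(1 − 0.53×0.62) = 1/0.6714 ≈ 1.489.
ΔG contributes k·ΔG = (+$46 million) / 0.6714 ≈ +$68.5 million.
ΔT of −$20 million changes first-round spending by −c·ΔT = +$10.6 million, contributing k·(−c·ΔT) = (+$10.6 million) / 0.6714 ≈ +$15.8 million.
Net ΔY = k(ΔG − c·ΔT) = (+$56.6 million) / 0.6714 ≈ +$84 million.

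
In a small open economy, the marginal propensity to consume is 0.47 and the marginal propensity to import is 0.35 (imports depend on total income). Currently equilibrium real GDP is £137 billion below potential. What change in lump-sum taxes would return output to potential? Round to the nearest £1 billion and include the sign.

Spending multiplier = 1/(1 − c + m) = 1/(1 − 0.47 + 0.35) = 1/0.88 ≈ 1.136.
Tax multiplier = −c·k = −0.47/0.88 ≈ −0.534. Need ΔY = +£137 billion, so ΔT = ΔY/(−c·k) = −(+£137 billion) × 0.88 / 0.47 ≈ −£257 billion.
The government should cut lump-sum taxes by £257 billion.

−£257 billion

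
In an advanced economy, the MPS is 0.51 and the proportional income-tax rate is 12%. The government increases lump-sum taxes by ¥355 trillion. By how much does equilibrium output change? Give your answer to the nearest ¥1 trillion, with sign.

−¥306 trillion

MPC = 1 − MPS = 1 − 0.51 = 0.49.
A lump-sum tax change of +¥355 trillion shifts disposable income by −¥355 trillion; first-round consumption changes by −c × ΔT = −0.49 × (+¥355 trillion) = −¥173.95 trillion.
Expenditure multiplier = 1/(1 − c(1−t)) = 1/(1 − 0.49×0.88) = 1/0.5688 ≈ 1.758.
The tax multiplier is −c × k ≈ −0.861, so ΔY = k × (−c·ΔT) = (−¥173.95 trillion) / 0.5688 ≈ −¥306 trillion.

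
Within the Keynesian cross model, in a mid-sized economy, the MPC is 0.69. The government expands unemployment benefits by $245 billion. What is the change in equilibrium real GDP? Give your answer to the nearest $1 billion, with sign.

The transfer change shifts disposable income by +$245 billion, so first-round consumption changes by c·ΔTR = 0.69 × (+$245 billion) = +$169.05 billion.
Expenditure multiplier = 1/(1 − MPC) = 1/(1 − 0.69) = 1/0.31 ≈ 3.226.
The transfer multiplier is c × k ≈ 2.226, so ΔY = k × (c·ΔTR) = (+$169.05 billion) / 0.31 ≈ +$545 billion.

+$545 billion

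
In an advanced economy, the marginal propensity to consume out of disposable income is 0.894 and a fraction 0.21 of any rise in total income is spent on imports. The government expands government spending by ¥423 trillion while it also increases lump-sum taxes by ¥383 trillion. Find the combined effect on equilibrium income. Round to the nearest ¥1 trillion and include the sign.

Expenditure multiplier = 1/(1 − c + m) = 1/(1 − 0.894 + 0.21) = 1/0.316 ≈ 3.165.
ΔG contributes k·ΔG = (+¥423 trillion) / 0.316 ≈ +¥1,338.6 trillion.
ΔT of +¥383 trillion changes first-round spending by −c·ΔT = −¥342.402 trillion, contributing k·(−c·ΔT) = (−¥342.402 trillion) / 0.316 ≈ −¥1,083.6 trillion.
Net ΔY = k(ΔG − c·ΔT) = (+¥80.598 trillion) / 0.316 ≈ +¥255 trillion.

+¥255 trillion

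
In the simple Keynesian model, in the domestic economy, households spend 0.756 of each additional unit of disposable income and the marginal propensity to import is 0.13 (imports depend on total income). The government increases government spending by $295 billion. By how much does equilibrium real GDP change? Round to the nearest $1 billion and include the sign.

+$789 billion

Government-spending multiplier = 1/(1 − c + m) = 1/(1 − 0.756 + 0.13) = 1/0.374 ≈ 2.674.
ΔY = k × ΔG = (+$295 billion) / 0.374 ≈ +$789 billion.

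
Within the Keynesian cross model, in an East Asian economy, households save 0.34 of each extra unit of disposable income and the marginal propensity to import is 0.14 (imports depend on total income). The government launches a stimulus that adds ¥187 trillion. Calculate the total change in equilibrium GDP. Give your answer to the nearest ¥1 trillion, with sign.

+¥390 trillion

MPC = 1 − MPS = 1 − 0.34 = 0.66.
Spending multiplier = 1/(1 − c + m) = 1/(1 − 0.66 + 0.14) = 1/0.48 ≈ 2.083.
ΔY = k × ΔG = (+¥187 trillion) / 0.48 ≈ +¥390 trillion.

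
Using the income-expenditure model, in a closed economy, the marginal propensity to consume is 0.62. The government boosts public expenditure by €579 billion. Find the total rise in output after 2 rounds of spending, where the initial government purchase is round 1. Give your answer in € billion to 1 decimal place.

Round 1 adds ΔG = €579 billion; each later round is MPC = 0.62 times the previous.
After 2 rounds: 579 + 358.98 = ΔG·(1 − c^2)/(1 − c) = 579 × (1 − 0.3844)/0.38 ≈ €938 billion.

€938.0 billion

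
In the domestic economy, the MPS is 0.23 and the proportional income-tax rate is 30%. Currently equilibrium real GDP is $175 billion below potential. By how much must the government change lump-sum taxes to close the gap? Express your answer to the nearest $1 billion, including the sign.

MPC = 1 − MPS = 1 − 0.23 = 0.77.
Spending multiplier = 1/(1 − c(1−t)) = 1/(1 − 0.77×0.7) = 1/0.461 ≈ 2.169.
Tax multiplier = −c·k = −0.77/0.461 ≈ −1.67. Need ΔY = +$175 billion, so ΔT = ΔY/(−c·k) = −(+$175 billion) × 0.461 / 0.77 ≈ −$105 billion.
The government should cut lump-sum taxes by $105 billion.

−$105 billion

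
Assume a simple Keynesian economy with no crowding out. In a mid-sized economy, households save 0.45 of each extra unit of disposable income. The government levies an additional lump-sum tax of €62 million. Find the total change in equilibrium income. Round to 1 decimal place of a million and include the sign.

MPC = 1 − MPS = 1 − 0.45 = 0.55.
A lump-sum tax change of +€62 million shifts disposable income by −€62 million; first-round consumption changes by −c × ΔT = −0.55 × (+€62 million) = −€34.1 million.
Expenditure multiplier = 1/(1 − MPC) = 1/(1 − 0.55) = 1/0.45 ≈ 2.222.
The tax multiplier is −c × k ≈ −1.222, so ΔY = k × (−c·ΔT) = (−€34.1 million) / 0.45 ≈ −€75.8 million.

−€75.8 million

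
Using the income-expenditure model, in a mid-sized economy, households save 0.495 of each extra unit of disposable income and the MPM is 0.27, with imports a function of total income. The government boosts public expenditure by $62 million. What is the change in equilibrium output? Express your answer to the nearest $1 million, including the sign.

MPC = 1 − MPS = 1 − 0.495 = 0.505.
Spending multiplier = 1/(1 − c + m) = 1/(1 − 0.505 + 0.27) = 1/0.765 ≈ 1.307.
ΔY = k × ΔG = (+$62 million) / 0.765 ≈ +$81 million.

+$81 million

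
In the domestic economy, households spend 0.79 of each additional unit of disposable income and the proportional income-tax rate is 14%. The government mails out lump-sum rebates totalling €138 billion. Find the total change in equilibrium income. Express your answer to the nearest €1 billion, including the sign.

A lump-sum tax change of −€138 billion shifts disposable income by +€138 billion; first-round consumption changes by −c × ΔT = −0.79 × (−€138 billion) = +€109.02 billion.
Expenditure multiplier = 1/(1 − c(1−t)) = 1/(1 − 0.79×0.86) = 1/0.3206 ≈ 3.119.
The tax multiplier is −c × k ≈ −2.464, so ΔY = k × (−c·ΔT) = (+€109.02 billion) / 0.3206 ≈ +€340 billion.

+€340 billion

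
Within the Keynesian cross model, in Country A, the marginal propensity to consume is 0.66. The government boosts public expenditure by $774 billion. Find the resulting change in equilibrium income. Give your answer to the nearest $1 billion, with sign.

Government-spending multiplier = 1/(1 − MPC) = 1/(1 − 0.66) = 1/0.34 ≈ 2.941.
ΔY = k × ΔG = (+$774 billion) / 0.34 ≈ +$2,276 billion.

+$2,276 billion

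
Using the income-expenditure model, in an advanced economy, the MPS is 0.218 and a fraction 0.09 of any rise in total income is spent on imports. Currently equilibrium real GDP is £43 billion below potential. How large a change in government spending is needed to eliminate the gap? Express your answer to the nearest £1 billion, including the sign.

MPC = 1 − MPS = 1 − 0.218 = 0.782.
Spending multiplier = 1/(1 − c + m) = 1/(1 − 0.782 + 0.09) = 1/0.308 ≈ 3.247.
Need ΔY = +£43 billion, so ΔG = ΔY/k = (+£43 billion) × 0.308 ≈ +£13 billion.
The government should increase government spending by £13 billion.

+£13 billion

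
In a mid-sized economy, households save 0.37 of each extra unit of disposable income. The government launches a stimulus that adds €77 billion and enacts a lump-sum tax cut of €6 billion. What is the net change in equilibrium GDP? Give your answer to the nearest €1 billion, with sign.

+€218 billion

MPC = 1 − MPS = 1 − 0.37 = 0.63.
Expenditure multiplier = 1/(1 − MPC) = 1/(1 − 0.63) = 1/0.37 ≈ 2.703.
ΔG contributes k·ΔG = (+€77 billion) / 0.37 ≈ +€208.1 billion.
ΔT of −€6 billion changes first-round spending by −c·ΔT = +€3.78 billion, contributing k·(−c·ΔT) = (+€3.78 billion) / 0.37 ≈ +€10.2 billion.
Net ΔY = k(ΔG − c·ΔT) = (+€80.78 billion) / 0.37 ≈ +€218 billion.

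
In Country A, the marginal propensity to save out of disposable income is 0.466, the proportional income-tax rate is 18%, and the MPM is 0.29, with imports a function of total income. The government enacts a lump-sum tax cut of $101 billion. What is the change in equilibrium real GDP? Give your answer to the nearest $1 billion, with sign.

MPC = 1 − MPS = 1 − 0.466 = 0.534.
A lump-sum tax change of −$101 billion shifts disposable income by +$101 billion; first-round consumption changes by −c × ΔT = −0.534 × (−$101 billion) = +$53.934 billion.
Expenditure multiplier = 1/(1 − c(1−t) + m) = 1/(1 − 0.534×0.82 + 0.29) = 1/0.85212 ≈ 1.174.
The tax multiplier is −c × k ≈ −0.627, so ΔY = k × (−c·ΔT) = (+$53.934 billion) / 0.85212 ≈ +$63 billion.

+$63 billion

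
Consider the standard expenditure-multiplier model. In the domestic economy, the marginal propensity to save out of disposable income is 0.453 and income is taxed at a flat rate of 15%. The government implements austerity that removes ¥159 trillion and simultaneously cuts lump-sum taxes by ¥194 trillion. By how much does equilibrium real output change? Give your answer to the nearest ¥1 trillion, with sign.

−¥99 trillion

MPC = 1 − MPS = 1 − 0.453 = 0.547.
Expenditure multiplier = 1/(1 − c(1−t)) = 1/(1 − 0.547×0.85) = 1/0.53505 ≈ 1.869.
ΔG contributes k·ΔG = (−¥159 trillion) / 0.53505 ≈ −¥297.2 trillion.
ΔT of −¥194 trillion changes first-round spending by −c·ΔT = +¥106.118 trillion, contributing k·(−c·ΔT) = (+¥106.118 trillion) / 0.53505 ≈ +¥198.3 trillion.
Net ΔY = k(ΔG − c·ΔT) = (−¥52.882 trillion) / 0.53505 ≈ −¥99 trillion.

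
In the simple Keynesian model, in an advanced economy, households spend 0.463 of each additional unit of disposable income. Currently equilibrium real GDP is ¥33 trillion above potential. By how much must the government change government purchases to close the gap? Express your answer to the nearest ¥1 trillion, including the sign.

−¥18 trillion

Spending multiplier = 1/(1 − MPC) = 1/(1 − 0.463) = 1/0.537 ≈ 1.862.
Need ΔY = −¥33 trillion, so ΔG = ΔY/k = (−¥33 trillion) × 0.537 ≈ −¥18 trillion.
The government should cut government purchases by ¥18 trillion.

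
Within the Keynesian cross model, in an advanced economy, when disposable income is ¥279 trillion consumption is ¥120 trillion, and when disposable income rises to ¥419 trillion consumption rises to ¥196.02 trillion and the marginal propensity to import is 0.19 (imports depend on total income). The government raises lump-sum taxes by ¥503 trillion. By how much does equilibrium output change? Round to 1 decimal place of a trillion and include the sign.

−¥422.1 trillion

MPC = ΔC/ΔYd = (196.02 − 120)/(419 − 279) = 76.02/140 = 0.543.
A lump-sum tax change of +¥503 trillion shifts disposable income by −¥503 trillion; first-round consumption changes by −c × ΔT = −0.543 × (+¥503 trillion) = −¥273.129 trillion.
Expenditure multiplier = 1/(1 − c + m) = 1/(1 − 0.543 + 0.19) = 1/0.647 ≈ 1.546.
The tax multiplier is −c × k ≈ −0.839, so ΔY = k × (−c·ΔT) = (−¥273.129 trillion) / 0.647 ≈ −¥422.1 trillion.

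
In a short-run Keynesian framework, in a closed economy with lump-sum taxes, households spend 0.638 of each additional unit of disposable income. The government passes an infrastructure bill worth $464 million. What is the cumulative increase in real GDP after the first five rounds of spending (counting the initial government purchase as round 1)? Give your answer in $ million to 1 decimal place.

Round 1 adds ΔG = $464 million; each later round is MPC = 0.638 times the previous.
After 5 rounds: 464 + 296.032 + 188.868416 + 120.498049408 + 76.877755522304 = ΔG·(1 − c^5)/(1 − c) = 464 × (1 − 0.105706913843168)/0.362 ≈ $1,146.3 million.

$1,146.3 million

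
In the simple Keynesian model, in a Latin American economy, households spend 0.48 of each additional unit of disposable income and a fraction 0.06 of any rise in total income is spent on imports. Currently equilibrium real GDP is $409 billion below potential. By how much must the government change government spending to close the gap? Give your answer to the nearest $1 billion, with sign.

+$237 billion

Spending multiplier = 1/(1 − c + m) = 1/(1 − 0.48 + 0.06) = 1/0.58 ≈ 1.724.
Need ΔY = +$409 billion, so ΔG = ΔY/k = (+$409 billion) × 0.58 ≈ +$237 billion.
The government should increase government spending by $237 billion.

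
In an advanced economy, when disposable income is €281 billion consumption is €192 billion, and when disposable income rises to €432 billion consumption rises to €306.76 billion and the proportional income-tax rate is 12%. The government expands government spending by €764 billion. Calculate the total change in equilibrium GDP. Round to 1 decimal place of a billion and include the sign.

MPC = ΔC/ΔYd = (306.76 − 192)/(432 − 281) = 114.76/151 = 0.76.
Government-spending multiplier = 1/(1 − c(1−t)) = 1/(1 − 0.76×0.88) = 1/0.3312 ≈ 3.019.
ΔY = k × ΔG = (+€764 billion) / 0.3312 ≈ +€2,306.8 billion.

+€2,306.8 billion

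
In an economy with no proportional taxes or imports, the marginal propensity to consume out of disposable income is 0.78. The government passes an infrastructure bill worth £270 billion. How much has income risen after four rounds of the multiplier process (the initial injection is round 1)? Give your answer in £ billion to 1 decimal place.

£773.0 billion

Round 1 adds ΔG = £270 billion; each later round is MPC = 0.78 times the previous.
After 4 rounds: 270 + 210.6 + 164.268 + 128.12904 = ΔG·(1 − c^4)/(1 − c) = 270 × (1 − 0.37015056)/0.22 ≈ £773 billion.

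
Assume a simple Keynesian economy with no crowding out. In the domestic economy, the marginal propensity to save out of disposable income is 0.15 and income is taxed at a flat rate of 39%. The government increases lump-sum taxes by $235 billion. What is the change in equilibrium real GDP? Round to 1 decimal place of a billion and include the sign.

MPC = 1 − MPS = 1 − 0.15 = 0.85.
A lump-sum tax change of +$235 billion shifts disposable income by −$235 billion; first-round consumption changes by −c × ΔT = −0.85 × (+$235 billion) = −$199.75 billion.
Expenditure multiplier = 1/(1 − c(1−t)) = 1/(1 − 0.85×0.61) = 1/0.4815 ≈ 2.077.
The tax multiplier is −c × k ≈ −1.765, so ΔY = k × (−c·ΔT) = (−$199.75 billion) / 0.4815 ≈ −$414.8 billion.

−$414.8 billion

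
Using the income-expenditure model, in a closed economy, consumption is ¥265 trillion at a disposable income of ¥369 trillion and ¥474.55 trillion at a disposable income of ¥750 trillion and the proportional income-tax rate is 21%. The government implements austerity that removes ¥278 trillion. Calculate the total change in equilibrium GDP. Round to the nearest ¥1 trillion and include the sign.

MPC = ΔC/ΔYd = (474.55 − 265)/(750 − 369) = 209.55/381 = 0.55.
Government-spending multiplier = 1/(1 − c(1−t)) = 1/(1 − 0.55×0.79) = 1/0.5655 ≈ 1.768.
ΔY = k × ΔG = (−¥278 trillion) / 0.5655 ≈ −¥492 trillion.

−¥492 trillion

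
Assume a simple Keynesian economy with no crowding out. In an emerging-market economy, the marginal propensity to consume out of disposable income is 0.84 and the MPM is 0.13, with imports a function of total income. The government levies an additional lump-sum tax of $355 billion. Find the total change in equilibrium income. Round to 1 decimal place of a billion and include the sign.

A lump-sum tax change of +$355 billion shifts disposable income by −$355 billion; first-round consumption changes by −c × ΔT = −0.84 × (+$355 billion) = −$298.2 billion.
Expenditure multiplier = 1/(1 − c + m) = 1/(1 − 0.84 + 0.13) = 1/0.29 ≈ 3.448.
The tax multiplier is −c × k ≈ −2.897, so ΔY = k × (−c·ΔT) = (−$298.2 billion) / 0.29 ≈ −$1,028.3 billion.

−$1,028.3 billion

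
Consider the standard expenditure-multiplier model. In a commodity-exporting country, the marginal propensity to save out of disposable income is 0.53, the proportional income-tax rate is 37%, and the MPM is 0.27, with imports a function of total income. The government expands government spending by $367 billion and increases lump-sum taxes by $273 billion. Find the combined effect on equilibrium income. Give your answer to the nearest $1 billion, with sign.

+$245 billion

MPC = 1 − MPS = 1 − 0.53 = 0.47.
Expenditure multiplier = 1/(1 − c(1−t) + m) = 1/(1 − 0.47×0.63 + 0.27) = 1/0.9739 ≈ 1.027.
ΔG contributes k·ΔG = (+$367 billion) / 0.9739 ≈ +$376.8 billion.
ΔT of +$273 billion changes first-round spending by −c·ΔT = −$128.31 billion, contributing k·(−c·ΔT) = (−$128.31 billion) / 0.9739 ≈ −$131.7 billion.
Net ΔY = k(ΔG − c·ΔT) = (+$238.69 billion) / 0.9739 ≈ +$245 billion.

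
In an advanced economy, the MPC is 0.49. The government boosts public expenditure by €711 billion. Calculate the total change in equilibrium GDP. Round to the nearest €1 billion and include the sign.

Expenditure multiplier = 1/(1 − MPC) = 1/(1 − 0.49) = 1/0.51 ≈ 1.961.
ΔY = k × ΔG = (+€711 billion) / 0.51 ≈ +€1,394 billion.

+€1,394 billion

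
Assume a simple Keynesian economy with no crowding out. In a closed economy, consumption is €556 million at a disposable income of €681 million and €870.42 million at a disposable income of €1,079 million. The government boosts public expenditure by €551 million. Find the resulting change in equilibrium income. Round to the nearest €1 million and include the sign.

+€2,624 million

MPC = ΔC/ΔYd = (870.42 − 556)/(1,079 − 681) = 314.42/398 = 0.79.
Expenditure multiplier = 1/(1 − MPC) = 1/(1 − 0.79) = 1/0.21 ≈ 4.762.
ΔY = k × ΔG = (+€551 million) / 0.21 ≈ +€2,624 million.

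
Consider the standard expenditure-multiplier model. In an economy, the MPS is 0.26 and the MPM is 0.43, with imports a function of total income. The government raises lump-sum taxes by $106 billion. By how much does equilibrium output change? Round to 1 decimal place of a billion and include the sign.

MPC = 1 − MPS = 1 − 0.26 = 0.74.
A lump-sum tax change of +$106 billion shifts disposable income by −$106 billion; first-round consumption changes by −c × ΔT = −0.74 × (+$106 billion) = −$78.44 billion.
Expenditure multiplier = 1/(1 − c + m) = 1/(1 − 0.74 + 0.43) = 1/0.69 ≈ 1.449.
The tax multiplier is −c × k ≈ −1.072, so ΔY = k × (−c·ΔT) = (−$78.44 billion) / 0.69 ≈ −$113.7 billion.

−$113.7 billion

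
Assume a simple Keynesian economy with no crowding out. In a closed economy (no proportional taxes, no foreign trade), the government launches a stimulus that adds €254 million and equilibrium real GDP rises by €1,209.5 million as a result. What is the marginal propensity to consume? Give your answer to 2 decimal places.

0.79

Implied spending multiplier k = ΔY/ΔG = 1,209.5/254 ≈ 4.7618.
Since k = 1/(1 − MPC), MPC = 1 − 1/k = 1 − ΔG/ΔY = 1 − 254/1,209.5 ≈ 0.79.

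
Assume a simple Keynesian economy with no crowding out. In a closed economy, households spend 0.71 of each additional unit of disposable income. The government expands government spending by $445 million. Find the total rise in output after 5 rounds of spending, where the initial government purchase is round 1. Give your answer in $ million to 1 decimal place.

$1,257.6 million

Round 1 adds ΔG = $445 million; each later round is MPC = 0.71 times the previous.
After 5 rounds: 445 + 315.95 + 224.3245 + 159.270395 + 113.08198045 = ΔG·(1 − c^5)/(1 − c) = 445 × (1 − 0.1804229351)/0.29 ≈ $1,257.6 million.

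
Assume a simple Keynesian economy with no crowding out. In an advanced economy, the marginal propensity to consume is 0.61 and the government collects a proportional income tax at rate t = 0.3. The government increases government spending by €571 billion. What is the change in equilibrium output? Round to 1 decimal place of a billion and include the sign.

Government-spending multiplier = 1/(1 − c(1−t)) = 1/(1 − 0.61×0.7) = 1/0.573 ≈ 1.745.
ΔY = k × ΔG = (+€571 billion) / 0.573 ≈ +€996.5 billion.

+€996.5 billion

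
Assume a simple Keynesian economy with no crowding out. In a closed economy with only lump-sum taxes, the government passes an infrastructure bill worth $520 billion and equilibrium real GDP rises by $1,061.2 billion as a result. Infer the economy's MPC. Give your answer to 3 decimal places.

0.510

Implied spending multiplier k = ΔY/ΔG = 1,061.2/520 ≈ 2.0408.
Since k = 1/(1 − MPC), MPC = 1 − 1/k = 1 − ΔG/ΔY = 1 − 520/1,061.2 ≈ 0.510.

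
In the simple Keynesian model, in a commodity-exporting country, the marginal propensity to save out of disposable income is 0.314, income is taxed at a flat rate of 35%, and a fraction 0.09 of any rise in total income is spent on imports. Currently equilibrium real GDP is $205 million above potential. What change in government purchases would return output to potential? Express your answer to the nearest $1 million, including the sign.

−$132 million

MPC = 1 − MPS = 1 − 0.314 = 0.686.
Spending multiplier = 1/(1 − c(1−t) + m) = 1/(1 − 0.686×0.65 + 0.09) = 1/0.6441 ≈ 1.553.
Need ΔY = −$205 million, so ΔG = ΔY/k = (−$205 million) × 0.6441 ≈ −$132 million.
The government should cut government purchases by $132 million.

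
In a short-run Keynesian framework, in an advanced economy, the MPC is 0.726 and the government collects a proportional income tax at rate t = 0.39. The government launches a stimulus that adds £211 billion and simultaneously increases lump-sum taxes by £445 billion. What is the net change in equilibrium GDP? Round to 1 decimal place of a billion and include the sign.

−£201.2 billion

Expenditure multiplier = 1/(1 − c(1−t)) = 1/(1 − 0.726×0.61) = 1/0.55714 ≈ 1.795.
ΔG contributes k·ΔG = (+£211 billion) / 0.55714 ≈ +£378.7 billion.
ΔT of +£445 billion changes first-round spending by −c·ΔT = −£323.07 billion, contributing k·(−c·ΔT) = (−£323.07 billion) / 0.55714 ≈ −£579.9 billion.
Net ΔY = k(ΔG − c·ΔT) = (−£112.07 billion) / 0.55714 ≈ −£201.2 billion.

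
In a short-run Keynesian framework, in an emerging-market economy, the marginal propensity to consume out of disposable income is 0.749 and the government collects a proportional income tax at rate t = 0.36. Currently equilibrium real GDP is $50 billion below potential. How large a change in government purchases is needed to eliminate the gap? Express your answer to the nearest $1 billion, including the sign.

+$26 billion

Spending multiplier = 1/(1 − c(1−t)) = 1/(1 − 0.749×0.64) = 1/0.52064 ≈ 1.921.
Need ΔY = +$50 billion, so ΔG = ΔY/k = (+$50 billion) × 0.52064 ≈ +$26 billion.
The government should increase government purchases by $26 billion.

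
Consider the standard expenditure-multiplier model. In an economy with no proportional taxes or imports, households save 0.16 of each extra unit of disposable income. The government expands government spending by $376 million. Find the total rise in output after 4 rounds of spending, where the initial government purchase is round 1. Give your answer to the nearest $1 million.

MPC = 1 − MPS = 1 − 0.16 = 0.84.
Round 1 adds ΔG = $376 million; each later round is MPC = 0.84 times the previous.
After 4 rounds: 376 + 315.84 + 265.3056 + 222.856704 = ΔG·(1 − c^4)/(1 − c) = 376 × (1 − 0.49787136)/0.16 ≈ $1,180 million.

$1,180 million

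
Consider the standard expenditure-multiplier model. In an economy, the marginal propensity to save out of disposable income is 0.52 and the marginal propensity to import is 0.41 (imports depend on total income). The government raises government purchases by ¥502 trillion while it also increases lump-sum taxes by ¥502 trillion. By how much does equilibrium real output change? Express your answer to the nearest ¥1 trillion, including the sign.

MPC = 1 − MPS = 1 − 0.52 = 0.48.
Expenditure multiplier = 1/(1 − c + m) = 1/(1 − 0.48 + 0.41) = 1/0.93 ≈ 1.075.
ΔG contributes k·ΔG = (+¥502 trillion) / 0.93 ≈ +¥539.8 trillion.
ΔT of +¥502 trillion changes first-round spending by −c·ΔT = −¥240.96 trillion, contributing k·(−c·ΔT) = (−¥240.96 trillion) / 0.93 ≈ −¥259.1 trillion.
Net ΔY = k(ΔG − c·ΔT) = (+¥261.04 trillion) / 0.93 ≈ +¥281 trillion.

+¥281 trillion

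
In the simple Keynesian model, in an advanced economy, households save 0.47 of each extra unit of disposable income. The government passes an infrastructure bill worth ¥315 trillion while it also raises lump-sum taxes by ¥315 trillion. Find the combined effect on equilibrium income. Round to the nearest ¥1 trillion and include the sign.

MPC = 1 − MPS = 1 − 0.47 = 0.53.
Expenditure multiplier = 1/(1 − MPC) = 1/(1 − 0.53) = 1/0.47 ≈ 2.128.
ΔG contributes k·ΔG = (+¥315 trillion) / 0.47 ≈ +¥670.2 trillion.
ΔT of +¥315 trillion changes first-round spending by −c·ΔT = −¥166.95 trillion, contributing k·(−c·ΔT) = (−¥166.95 trillion) / 0.47 ≈ −¥355.2 trillion.
With ΔG = ΔT and no other leakages, the balanced-budget multiplier is 1, so ΔY = ΔG = +¥315 trillion.

+¥315 trillion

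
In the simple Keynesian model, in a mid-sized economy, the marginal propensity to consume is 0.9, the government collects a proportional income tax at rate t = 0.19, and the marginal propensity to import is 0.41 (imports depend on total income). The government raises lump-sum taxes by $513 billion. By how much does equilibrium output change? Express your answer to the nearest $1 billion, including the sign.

−$678 billion

A lump-sum tax change of +$513 billion shifts disposable income by −$513 billion; first-round consumption changes by −c × ΔT = −0.9 × (+$513 billion) = −$461.7 billion.
Expenditure multiplier = 1/(1 − c(1−t) + m) = 1/(1 − 0.9×0.81 + 0.41) = 1/0.681 ≈ 1.468.
The tax multiplier is −c × k ≈ −1.322, so ΔY = k × (−c·ΔT) = (−$461.7 billion) / 0.681 ≈ −$678 billion.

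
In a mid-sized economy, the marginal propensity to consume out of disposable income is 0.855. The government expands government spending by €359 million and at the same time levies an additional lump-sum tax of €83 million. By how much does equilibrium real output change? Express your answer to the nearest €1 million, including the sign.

+€1,986 million

Expenditure multiplier = 1/(1 − MPC) = 1/(1 − 0.855) = 1/0.145 ≈ 6.897.
ΔG contributes k·ΔG = (+€359 million) / 0.145 ≈ +€2,475.9 million.
ΔT of +€83 million changes first-round spending by −c·ΔT = −€70.965 million, contributing k·(−c·ΔT) = (−€70.965 million) / 0.145 ≈ −€489.4 million.
Net ΔY = k(ΔG − c·ΔT) = (+€288.035 million) / 0.145 ≈ +€1,986 million.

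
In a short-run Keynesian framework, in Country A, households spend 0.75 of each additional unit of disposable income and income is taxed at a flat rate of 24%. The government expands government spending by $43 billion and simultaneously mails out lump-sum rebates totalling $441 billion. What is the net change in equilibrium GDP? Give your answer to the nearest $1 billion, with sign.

+$869 billion

Expenditure multiplier = 1/(1 − c(1−t)) = 1/(1 − 0.75×0.76) = 1/0.43 ≈ 2.326.
ΔG contributes k·ΔG = (+$43 billion) / 0.43 = +$100 billion.
ΔT of −$441 billion changes first-round spending by −c·ΔT = +$330.75 billion, contributing k·(−c·ΔT) = (+$330.75 billion) / 0.43 ≈ +$769.2 billion.
Net ΔY = k(ΔG − c·ΔT) = (+$373.75 billion) / 0.43 ≈ +$869 billion.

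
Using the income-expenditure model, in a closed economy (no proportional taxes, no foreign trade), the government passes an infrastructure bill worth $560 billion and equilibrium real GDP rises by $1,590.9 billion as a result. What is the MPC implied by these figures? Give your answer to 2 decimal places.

0.65

Implied spending multiplier k = ΔY/ΔG = 1,590.9/560 ≈ 2.8409.
Since k = 1/(1 − MPC), MPC = 1 − 1/k = 1 − ΔG/ΔY = 1 − 560/1,590.9 ≈ 0.65.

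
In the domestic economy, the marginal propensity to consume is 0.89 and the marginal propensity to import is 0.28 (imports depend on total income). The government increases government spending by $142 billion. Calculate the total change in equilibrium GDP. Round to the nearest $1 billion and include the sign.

Expenditure multiplier = 1/(1 − c + m) = 1/(1 − 0.89 + 0.28) = 1/0.39 ≈ 2.564.
ΔY = k × ΔG = (+$142 billion) / 0.39 ≈ +$364 billion.

+$364 billion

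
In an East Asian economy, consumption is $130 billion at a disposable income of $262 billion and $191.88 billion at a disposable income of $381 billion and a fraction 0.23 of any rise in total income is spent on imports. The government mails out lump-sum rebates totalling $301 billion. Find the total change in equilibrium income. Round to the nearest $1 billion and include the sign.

MPC = ΔC/ΔYd = (191.88 − 130)/(381 − 262) = 61.88/119 = 0.52.
A lump-sum tax change of −$301 billion shifts disposable income by +$301 billion; first-round consumption changes by −c × ΔT = −0.52 × (−$301 billion) = +$156.52 billion.
Expenditure multiplier = 1/(1 − c + m) = 1/(1 − 0.52 + 0.23) = 1/0.71 ≈ 1.408.
The tax multiplier is −c × k ≈ −0.732, so ΔY = k × (−c·ΔT) = (+$156.52 billion) / 0.71 ≈ +$220 billion.

+$220 billion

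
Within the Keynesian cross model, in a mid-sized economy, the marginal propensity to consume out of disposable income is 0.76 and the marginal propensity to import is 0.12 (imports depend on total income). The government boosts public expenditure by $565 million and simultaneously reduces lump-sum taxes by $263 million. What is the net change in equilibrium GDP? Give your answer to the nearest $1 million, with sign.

Expenditure multiplier = 1/(1 − c + m) = 1/(1 − 0.76 + 0.12) = 1/0.36 ≈ 2.778.
ΔG contributes k·ΔG = (+$565 million) / 0.36 ≈ +$1,569.4 million.
ΔT of −$263 million changes first-round spending by −c·ΔT = +$199.88 million, contributing k·(−c·ΔT) = (+$199.88 million) / 0.36 ≈ +$555.2 million.
Net ΔY = k(ΔG − c·ΔT) = (+$764.88 million) / 0.36 ≈ +$2,125 million.

+$2,125 million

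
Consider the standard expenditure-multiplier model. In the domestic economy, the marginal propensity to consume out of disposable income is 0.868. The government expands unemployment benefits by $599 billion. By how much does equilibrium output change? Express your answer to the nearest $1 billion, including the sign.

The transfer change shifts disposable income by +$599 billion, so first-round consumption changes by c·ΔTR = 0.868 × (+$599 billion) = +$519.932 billion.
Expenditure multiplier = 1/(1 − MPC) = 1/(1 − 0.868) = 1/0.132 ≈ 7.576.
The transfer multiplier is c × k ≈ 6.576, so ΔY = k × (c·ΔTR) = (+$519.932 billion) / 0.132 ≈ +$3,939 billion.

+$3,939 billion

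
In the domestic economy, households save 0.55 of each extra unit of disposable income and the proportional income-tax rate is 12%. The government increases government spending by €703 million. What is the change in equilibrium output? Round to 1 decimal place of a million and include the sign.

+€1,163.9 million

MPC = 1 − MPS = 1 − 0.55 = 0.45.
Expenditure multiplier = 1/(1 − c(1−t)) = 1/(1 − 0.45×0.88) = 1/0.604 ≈ 1.656.
ΔY = k × ΔG = (+€703 million) / 0.604 ≈ +€1,163.9 million.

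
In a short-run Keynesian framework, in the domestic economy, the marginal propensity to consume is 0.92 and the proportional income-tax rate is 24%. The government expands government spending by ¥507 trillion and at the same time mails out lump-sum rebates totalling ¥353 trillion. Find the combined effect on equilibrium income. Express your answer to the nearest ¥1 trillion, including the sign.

+¥2,765 trillion

Expenditure multiplier = 1/(1 − c(1−t)) = 1/(1 − 0.92×0.76) = 1/0.3008 ≈ 3.324.
ΔG contributes k·ΔG = (+¥507 trillion) / 0.3008 ≈ +¥1,685.5 trillion.
ΔT of −¥353 trillion changes first-round spending by −c·ΔT = +¥324.76 trillion, contributing k·(−c·ΔT) = (+¥324.76 trillion) / 0.3008 ≈ +¥1,079.7 trillion.
Net ΔY = k(ΔG − c·ΔT) = (+¥831.76 trillion) / 0.3008 ≈ +¥2,765 trillion.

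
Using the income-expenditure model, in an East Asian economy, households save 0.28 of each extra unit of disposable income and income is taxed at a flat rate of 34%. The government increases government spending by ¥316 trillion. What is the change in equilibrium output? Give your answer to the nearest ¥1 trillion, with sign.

MPC = 1 − MPS = 1 − 0.28 = 0.72.
Spending multiplier = 1/(1 − c(1−t)) = 1/(1 − 0.72×0.66) = 1/0.5248 ≈ 1.905.
ΔY = k × ΔG = (+¥316 trillion) / 0.5248 ≈ +¥602 trillion.

+¥602 trillion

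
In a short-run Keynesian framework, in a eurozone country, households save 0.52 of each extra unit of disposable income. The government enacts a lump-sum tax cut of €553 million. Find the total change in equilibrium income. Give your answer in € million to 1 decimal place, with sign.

MPC = 1 − MPS = 1 − 0.52 = 0.48.
A lump-sum tax change of −€553 million shifts disposable income by +€553 million; first-round consumption changes by −c × ΔT = −0.48 × (−€553 million) = +€265.44 million.
Expenditure multiplier = 1/(1 − MPC) = 1/(1 − 0.48) = 1/0.52 ≈ 1.923.
The tax multiplier is −c × k ≈ −0.923, so ΔY = k × (−c·ΔT) = (+€265.44 million) / 0.52 ≈ +€510.5 million.

+€510.5 million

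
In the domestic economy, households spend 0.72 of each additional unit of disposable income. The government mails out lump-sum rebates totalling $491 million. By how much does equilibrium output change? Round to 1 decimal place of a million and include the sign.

+$1,262.6 million

A lump-sum tax change of −$491 million shifts disposable income by +$491 million; first-round consumption changes by −c × ΔT = −0.72 × (−$491 million) = +$353.52 million.
Expenditure multiplier = 1/(1 − MPC) = 1/(1 − 0.72) = 1/0.28 ≈ 3.571.
The tax multiplier is −c × k ≈ −2.571, so ΔY = k × (−c·ΔT) = (+$353.52 million) / 0.28 ≈ +$1,262.6 million.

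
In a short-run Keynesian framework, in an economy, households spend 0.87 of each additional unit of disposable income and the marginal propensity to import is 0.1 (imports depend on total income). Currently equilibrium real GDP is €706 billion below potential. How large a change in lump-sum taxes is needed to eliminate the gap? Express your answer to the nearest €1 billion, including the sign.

Spending multiplier = 1/(1 − c + m) = 1/(1 − 0.87 + 0.1) = 1/0.23 ≈ 4.348.
Tax multiplier = −c·k = −0.87/0.23 ≈ −3.783. Need ΔY = +€706 billion, so ΔT = ΔY/(−c·k) = −(+€706 billion) × 0.23 / 0.87 ≈ −€187 billion.
The government should cut lump-sum taxes by €187 billion.

−€187 billion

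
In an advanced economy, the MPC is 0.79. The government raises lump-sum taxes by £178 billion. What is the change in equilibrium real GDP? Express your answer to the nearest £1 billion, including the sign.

−£670 billion

A lump-sum tax change of +£178 billion shifts disposable income by −£178 billion; first-round consumption changes by −c × ΔT = −0.79 × (+£178 billion) = −£140.62 billion.
Expenditure multiplier = 1/(1 − MPC) = 1/(1 − 0.79) = 1/0.21 ≈ 4.762.
The tax multiplier is −c × k ≈ −3.762, so ΔY = k × (−c·ΔT) = (−£140.62 billion) / 0.21 ≈ −£670 billion.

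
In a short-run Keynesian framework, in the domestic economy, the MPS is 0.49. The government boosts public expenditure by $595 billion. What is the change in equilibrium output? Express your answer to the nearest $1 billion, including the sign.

MPC = 1 − MPS = 1 − 0.49 = 0.51.
Expenditure multiplier = 1/(1 − MPC) = 1/(1 − 0.51) = 1/0.49 ≈ 2.041.
ΔY = k × ΔG = (+$595 billion) / 0.49 ≈ +$1,214 billion.

+$1,214 billion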